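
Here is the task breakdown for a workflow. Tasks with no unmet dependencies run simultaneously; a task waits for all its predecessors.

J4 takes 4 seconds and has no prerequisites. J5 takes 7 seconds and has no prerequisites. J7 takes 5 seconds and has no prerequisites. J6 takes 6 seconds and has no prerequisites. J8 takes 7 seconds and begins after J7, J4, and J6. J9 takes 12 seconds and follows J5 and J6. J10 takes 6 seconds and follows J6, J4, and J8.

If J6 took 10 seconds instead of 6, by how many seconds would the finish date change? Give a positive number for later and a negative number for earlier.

Baseline: J6→J8→J10 = 6+7+6 = 19 → 19 seconds.
Since J6 is critical, the +4 change carries straight to that chain (now 23 seconds).
The critical path is still J6→J8→J10; finish is now 23 seconds.
Change in finish: 23 − 19 = +4 seconds.

4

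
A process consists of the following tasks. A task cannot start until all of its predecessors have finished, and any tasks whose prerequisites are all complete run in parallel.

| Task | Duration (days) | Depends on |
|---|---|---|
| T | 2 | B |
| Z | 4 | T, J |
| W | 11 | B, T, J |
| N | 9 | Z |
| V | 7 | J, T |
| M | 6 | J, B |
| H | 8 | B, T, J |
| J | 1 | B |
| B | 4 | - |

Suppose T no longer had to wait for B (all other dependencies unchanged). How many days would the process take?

18

Before: longest chain B→T→Z→N = 4+2+4+9 = 19, finish 19.
Without B→T, T's earliest start moves from 4 to 0.
The longest chain is now B→J→Z→N = 4+1+4+9 = 18, so the process takes 18 days.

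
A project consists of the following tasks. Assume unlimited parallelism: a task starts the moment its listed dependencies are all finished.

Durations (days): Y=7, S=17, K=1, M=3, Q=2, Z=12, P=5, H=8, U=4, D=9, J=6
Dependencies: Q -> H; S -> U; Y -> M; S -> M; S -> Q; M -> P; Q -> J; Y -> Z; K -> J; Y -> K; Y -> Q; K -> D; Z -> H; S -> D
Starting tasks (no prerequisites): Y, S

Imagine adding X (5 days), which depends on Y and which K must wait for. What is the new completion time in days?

27

Originally the job takes 27 days.
With X inserted, K now waits for max(Y, X).
New critical path: Y→Z→H = 7+12+8 = 27 ⇒ 27 days.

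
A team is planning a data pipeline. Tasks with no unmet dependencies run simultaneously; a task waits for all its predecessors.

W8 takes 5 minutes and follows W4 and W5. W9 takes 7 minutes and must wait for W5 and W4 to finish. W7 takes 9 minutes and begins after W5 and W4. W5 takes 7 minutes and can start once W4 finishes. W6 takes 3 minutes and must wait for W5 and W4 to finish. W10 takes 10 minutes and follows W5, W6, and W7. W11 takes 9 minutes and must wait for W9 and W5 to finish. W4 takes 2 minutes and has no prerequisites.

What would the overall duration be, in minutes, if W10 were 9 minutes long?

27

Baseline: W4→W5→W7→W10 = 2+7+9+10 = 28 → 28 minutes.
W10 lies on that path, so at 9 minutes the path becomes 27 minutes.
No other chain overtakes it, so the finish is 27 minutes.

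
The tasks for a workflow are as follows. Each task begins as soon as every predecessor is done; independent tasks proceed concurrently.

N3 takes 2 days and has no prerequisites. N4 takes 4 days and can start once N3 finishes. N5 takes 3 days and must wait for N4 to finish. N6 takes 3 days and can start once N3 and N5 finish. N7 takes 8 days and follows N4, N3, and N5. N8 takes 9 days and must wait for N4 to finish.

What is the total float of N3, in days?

0

N3→N4→N5→N7 = 2+4+3+8 = 17 sets the makespan at 17 days.
N3 finishes as early as 2 and must finish by 2.
So N3 can slip 2 − 2 = 0 days.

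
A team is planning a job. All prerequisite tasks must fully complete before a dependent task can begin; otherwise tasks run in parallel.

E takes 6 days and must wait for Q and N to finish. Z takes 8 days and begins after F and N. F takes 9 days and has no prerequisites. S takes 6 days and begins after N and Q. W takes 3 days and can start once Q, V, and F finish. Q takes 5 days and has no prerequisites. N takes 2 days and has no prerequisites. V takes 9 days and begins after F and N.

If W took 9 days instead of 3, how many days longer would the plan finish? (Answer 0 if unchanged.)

As given, the longest chain is F→V→W = 9+9+3 = 21, so the finish is 21 days.
W is on the critical path; changing it to 9 makes that path 27 days.
That remains the longest chain; total 27 days.
Change in finish: 27 − 21 = +6 days.

6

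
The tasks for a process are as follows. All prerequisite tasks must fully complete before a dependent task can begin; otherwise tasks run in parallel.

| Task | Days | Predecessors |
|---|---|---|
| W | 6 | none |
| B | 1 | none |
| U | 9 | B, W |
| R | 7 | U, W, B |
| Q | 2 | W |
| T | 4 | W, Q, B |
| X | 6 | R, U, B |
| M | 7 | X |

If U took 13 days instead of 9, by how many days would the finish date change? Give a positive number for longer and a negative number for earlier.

Baseline: W→U→R→X→M = 6+9+7+6+7 = 35 → 35 days.
U lies on that path, so at 13 days the path becomes 39 days.
No other chain overtakes it, so the finish is 39 days.
Change in finish: 39 − 35 = +4 days.

4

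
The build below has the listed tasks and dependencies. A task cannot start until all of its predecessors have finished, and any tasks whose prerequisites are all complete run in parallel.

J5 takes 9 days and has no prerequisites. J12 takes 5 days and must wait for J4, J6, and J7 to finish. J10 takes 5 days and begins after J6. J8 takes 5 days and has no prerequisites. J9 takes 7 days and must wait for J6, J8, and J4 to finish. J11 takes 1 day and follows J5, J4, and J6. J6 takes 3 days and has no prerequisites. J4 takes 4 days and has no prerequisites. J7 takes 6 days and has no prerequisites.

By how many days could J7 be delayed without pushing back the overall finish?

1

Critical path: J8→J9 = 5+7 = 12, so the finish is 12 days.
Longest path through J7: 11 days (earliest finish 6, latest finish 7).
So J7 can slip 7 − 6 = 1 day.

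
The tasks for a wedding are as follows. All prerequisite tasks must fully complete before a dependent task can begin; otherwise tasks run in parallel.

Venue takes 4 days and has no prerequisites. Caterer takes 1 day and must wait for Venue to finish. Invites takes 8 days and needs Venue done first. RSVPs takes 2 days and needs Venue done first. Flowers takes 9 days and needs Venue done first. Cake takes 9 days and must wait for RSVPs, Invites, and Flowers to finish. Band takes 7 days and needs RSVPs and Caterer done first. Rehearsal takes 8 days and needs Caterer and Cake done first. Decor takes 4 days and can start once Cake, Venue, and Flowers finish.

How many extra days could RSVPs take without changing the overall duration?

7

Venue→Flowers→Cake→Rehearsal = 4+9+9+8 = 30 sets the makespan at 30 days.
The longest chain containing RSVPs totals 23 days.
So RSVPs can slip 13 − 6 = 7 days.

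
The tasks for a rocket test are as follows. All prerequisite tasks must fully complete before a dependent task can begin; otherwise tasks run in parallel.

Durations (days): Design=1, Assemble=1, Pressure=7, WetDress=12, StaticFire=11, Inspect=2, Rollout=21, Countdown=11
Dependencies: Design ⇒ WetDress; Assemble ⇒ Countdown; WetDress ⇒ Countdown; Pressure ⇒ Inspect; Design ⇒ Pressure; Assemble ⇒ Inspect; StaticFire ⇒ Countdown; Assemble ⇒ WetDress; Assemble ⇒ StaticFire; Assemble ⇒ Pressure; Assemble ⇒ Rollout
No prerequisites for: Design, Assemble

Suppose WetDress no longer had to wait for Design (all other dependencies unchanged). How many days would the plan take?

With the dependency in place, Design→WetDress→Countdown = 1+12+11 = 24 sets the finish at 24 days.
Dropping Design→WetDress doesn't change WetDress's earliest start (1); another predecessor still binds.
New critical path: Assemble→WetDress→Countdown = 1+12+11 = 24 ⇒ 24 days.

24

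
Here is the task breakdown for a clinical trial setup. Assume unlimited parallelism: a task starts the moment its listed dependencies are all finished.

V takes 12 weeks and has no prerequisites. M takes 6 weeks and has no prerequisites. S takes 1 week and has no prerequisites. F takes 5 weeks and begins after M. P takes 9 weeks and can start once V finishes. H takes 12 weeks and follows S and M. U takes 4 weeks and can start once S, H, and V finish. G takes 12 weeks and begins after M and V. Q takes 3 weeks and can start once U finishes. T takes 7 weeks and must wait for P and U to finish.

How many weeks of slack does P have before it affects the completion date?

M→H→U→T = 6+12+4+7 = 29 sets the makespan at 29 weeks.
The longest chain containing P totals 28 weeks.
Float = 29 − 28 = 1.

1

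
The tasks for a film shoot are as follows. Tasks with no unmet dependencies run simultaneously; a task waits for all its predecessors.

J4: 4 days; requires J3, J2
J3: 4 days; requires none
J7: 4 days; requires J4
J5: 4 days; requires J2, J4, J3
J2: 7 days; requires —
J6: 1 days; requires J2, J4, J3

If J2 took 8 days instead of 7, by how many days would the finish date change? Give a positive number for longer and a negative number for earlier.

1

The binding path is J2→J4→J5 = 7+4+4 = 15; finish at 15 days.
Since J2 is critical, the +1 change carries straight to that chain (now 16 days).
The critical path is still J2→J4→J5; finish is now 16 days.
Change in finish: 16 − 15 = +1 days.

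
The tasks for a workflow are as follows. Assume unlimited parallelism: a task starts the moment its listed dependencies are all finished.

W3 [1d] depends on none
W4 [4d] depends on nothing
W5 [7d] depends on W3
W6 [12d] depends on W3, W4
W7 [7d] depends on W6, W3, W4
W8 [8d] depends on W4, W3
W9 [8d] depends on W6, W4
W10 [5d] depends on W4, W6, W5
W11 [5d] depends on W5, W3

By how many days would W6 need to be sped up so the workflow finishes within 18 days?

Current finish: 24 days; target: 18.
W6 is on every critical path, so each day cut from W6 cuts the finish by one (this holds down to a finish of 13).
Need 24 − 18 = 6 days off W6 → W6 becomes 6 days, finish becomes 18.

6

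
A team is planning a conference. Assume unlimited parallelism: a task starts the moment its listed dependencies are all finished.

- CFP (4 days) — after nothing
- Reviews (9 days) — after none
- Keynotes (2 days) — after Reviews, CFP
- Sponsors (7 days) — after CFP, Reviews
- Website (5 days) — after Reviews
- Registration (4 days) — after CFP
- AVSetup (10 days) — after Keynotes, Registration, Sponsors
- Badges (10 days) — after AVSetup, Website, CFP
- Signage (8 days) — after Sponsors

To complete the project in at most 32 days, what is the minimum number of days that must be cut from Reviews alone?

4

Current finish: 36 days; target: 32.
Reviews is on every critical path, so each day cut from Reviews cuts the finish by one (this holds down to a finish of 31).
Need 36 − 32 = 4 days off Reviews → Reviews becomes 5 days, finish becomes 32.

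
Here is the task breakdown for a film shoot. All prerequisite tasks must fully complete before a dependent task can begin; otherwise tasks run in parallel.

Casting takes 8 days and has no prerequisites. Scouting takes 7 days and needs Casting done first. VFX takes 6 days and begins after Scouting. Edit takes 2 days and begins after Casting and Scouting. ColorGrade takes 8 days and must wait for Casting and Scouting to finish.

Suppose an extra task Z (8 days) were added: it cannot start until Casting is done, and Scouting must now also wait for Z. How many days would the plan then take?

31

Originally the plan takes 23 days.
With Z inserted, Scouting now waits for max(Casting, Z).
New critical path: Casting→Z→Scouting→ColorGrade = 8+8+7+8 = 31 ⇒ 31 days.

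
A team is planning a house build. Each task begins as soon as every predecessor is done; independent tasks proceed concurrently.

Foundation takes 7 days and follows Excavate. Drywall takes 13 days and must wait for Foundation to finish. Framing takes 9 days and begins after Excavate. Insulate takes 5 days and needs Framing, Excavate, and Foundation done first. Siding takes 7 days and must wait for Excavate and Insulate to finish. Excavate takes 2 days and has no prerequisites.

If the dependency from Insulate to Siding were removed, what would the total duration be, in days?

22

With the dependency in place, Excavate→Framing→Insulate→Siding = 2+9+5+7 = 23 sets the finish at 23 days.
Without Insulate→Siding, Siding's earliest start moves from 16 to 2.
New critical path: Excavate→Foundation→Drywall = 2+7+13 = 22 ⇒ 22 days.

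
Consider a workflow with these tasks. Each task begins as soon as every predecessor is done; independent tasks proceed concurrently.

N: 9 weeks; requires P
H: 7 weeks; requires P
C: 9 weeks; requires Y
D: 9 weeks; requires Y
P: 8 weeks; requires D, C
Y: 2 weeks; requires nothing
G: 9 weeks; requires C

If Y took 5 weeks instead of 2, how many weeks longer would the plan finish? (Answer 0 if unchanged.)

As given, the longest chain is Y→C→P→N = 2+9+8+9 = 28, so the finish is 28 weeks.
Since Y is critical, the +3 change carries straight to that chain (now 31 weeks).
The critical path is still Y→C→P→N; finish is now 31 weeks.
Change in finish: 31 − 28 = +3 weeks.

3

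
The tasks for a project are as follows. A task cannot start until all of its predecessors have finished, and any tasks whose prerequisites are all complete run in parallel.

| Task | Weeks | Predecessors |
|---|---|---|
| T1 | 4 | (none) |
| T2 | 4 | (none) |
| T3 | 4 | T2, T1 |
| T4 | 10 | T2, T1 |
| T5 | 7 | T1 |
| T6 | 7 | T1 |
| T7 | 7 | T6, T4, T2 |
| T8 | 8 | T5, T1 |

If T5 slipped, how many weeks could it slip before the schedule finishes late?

2

T1→T4→T7 = 4+10+7 = 21 sets the makespan at 21 weeks.
The longest chain containing T5 totals 19 weeks.
Float = 21 − 19 = 2.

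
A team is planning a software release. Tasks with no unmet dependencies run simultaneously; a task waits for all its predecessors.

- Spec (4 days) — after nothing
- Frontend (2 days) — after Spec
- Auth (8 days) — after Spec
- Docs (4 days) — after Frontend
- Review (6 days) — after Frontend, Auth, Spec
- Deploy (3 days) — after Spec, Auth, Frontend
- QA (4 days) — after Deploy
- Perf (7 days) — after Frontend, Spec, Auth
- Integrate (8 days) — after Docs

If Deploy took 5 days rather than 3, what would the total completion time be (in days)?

Critical path before the change: Spec→Auth→Deploy→QA = 4+8+3+4 = 19 giving 19 days.
Since Deploy is critical, the +2 change carries straight to that chain (now 21 days).
No other chain overtakes it, so the finish is 21 days.

21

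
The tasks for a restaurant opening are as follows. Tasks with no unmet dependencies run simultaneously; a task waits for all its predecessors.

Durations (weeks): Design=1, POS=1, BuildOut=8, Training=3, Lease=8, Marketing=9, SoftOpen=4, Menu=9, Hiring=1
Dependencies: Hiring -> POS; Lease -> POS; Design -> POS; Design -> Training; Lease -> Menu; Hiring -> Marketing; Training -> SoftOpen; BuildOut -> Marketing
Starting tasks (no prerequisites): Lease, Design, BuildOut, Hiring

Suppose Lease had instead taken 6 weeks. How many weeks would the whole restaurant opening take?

17

As given, the longest chain is Lease→Menu = 8+9 = 17, so the finish is 17 weeks.
Lease is on the critical path; changing it to 6 makes that path 15 weeks.
New critical path: BuildOut→Marketing = 8+9 = 17 ⇒ 17 weeks.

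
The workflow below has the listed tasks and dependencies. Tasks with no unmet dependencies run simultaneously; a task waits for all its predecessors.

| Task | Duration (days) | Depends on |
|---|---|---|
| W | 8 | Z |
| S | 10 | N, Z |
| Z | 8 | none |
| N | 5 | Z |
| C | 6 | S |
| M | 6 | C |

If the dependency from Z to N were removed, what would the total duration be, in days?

30

With the dependency in place, Z→N→S→C→M = 8+5+10+6+6 = 35 sets the finish at 35 days.
Without Z→N, N's earliest start moves from 8 to 0.
After: Z→S→C→M = 8+10+6+6 = 30 → 30 days.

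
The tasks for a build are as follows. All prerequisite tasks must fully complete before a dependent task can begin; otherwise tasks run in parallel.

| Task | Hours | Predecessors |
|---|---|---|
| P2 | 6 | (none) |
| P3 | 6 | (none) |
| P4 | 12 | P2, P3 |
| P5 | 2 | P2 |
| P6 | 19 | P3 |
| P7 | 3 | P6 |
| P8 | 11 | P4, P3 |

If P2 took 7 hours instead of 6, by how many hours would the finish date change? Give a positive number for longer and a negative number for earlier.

1

Baseline: P2→P4→P8 = 6+12+11 = 29 → 29 hours.
Since P2 is critical, the +1 change carries straight to that chain (now 30 hours).
The critical path is still P2→P4→P8; finish is now 30 hours.
Change in finish: 30 − 29 = +1 hours.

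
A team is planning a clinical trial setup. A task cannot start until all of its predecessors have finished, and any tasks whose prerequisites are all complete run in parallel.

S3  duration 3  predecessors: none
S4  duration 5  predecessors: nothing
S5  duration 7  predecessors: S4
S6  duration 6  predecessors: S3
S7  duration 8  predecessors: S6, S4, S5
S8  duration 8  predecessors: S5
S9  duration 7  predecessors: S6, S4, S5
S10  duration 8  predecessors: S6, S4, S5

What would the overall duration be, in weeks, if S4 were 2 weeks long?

Baseline: S4→S5→S7 = 5+7+8 = 20 → 20 weeks.
S4 is on the critical path; changing it to 2 makes that path 17 weeks.
Now S3→S6→S7 = 3+6+8 = 17 is longest, so the finish becomes 17 weeks.

17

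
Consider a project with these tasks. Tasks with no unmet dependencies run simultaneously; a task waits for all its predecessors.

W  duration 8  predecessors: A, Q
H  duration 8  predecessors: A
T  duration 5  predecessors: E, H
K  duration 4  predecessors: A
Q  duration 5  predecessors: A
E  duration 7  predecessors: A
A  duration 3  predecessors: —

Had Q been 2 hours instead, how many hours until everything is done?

As given, the longest chain is A→Q→W = 3+5+8 = 16, so the finish is 16 hours.
Q is on the critical path; changing it to 2 makes that path 13 hours.
New critical path: A→H→T = 3+8+5 = 16 ⇒ 16 hours.

16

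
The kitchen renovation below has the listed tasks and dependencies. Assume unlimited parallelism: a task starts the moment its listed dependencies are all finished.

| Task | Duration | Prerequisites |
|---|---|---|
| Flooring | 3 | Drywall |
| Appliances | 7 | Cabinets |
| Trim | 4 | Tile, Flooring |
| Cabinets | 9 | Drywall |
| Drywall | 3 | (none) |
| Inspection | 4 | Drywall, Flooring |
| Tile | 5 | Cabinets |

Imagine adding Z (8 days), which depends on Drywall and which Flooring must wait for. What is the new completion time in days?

Originally the schedule takes 21 days.
With Z inserted, Flooring now waits for max(Drywall, Z).
New critical path: Drywall→Cabinets→Tile→Trim = 3+9+5+4 = 21 ⇒ 21 days.

21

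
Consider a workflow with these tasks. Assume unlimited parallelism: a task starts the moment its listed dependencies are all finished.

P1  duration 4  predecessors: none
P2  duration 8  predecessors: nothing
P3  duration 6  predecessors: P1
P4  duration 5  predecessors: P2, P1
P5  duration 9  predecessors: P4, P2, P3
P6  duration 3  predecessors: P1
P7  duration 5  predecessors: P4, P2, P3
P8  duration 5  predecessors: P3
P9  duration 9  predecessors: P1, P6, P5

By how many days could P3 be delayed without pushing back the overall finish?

P2→P4→P5→P9 = 8+5+9+9 = 31 sets the makespan at 31 days.
P3 finishes as early as 10 and must finish by 13.
Float = 31 − 28 = 3.

3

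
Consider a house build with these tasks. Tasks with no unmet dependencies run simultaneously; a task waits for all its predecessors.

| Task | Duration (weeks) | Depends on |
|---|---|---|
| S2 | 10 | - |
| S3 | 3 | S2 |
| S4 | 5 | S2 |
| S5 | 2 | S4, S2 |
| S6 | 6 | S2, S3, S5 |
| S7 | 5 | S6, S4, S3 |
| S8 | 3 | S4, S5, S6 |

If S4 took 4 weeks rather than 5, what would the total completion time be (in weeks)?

27

Actual critical path: S2→S4→S5→S6→S7 = 10+5+2+6+5 = 28 ⇒ 28 weeks.
S4 lies on that path, so at 4 weeks the path becomes 27 weeks.
The critical path is still S2→S4→S5→S6→S7; finish is now 27 weeks.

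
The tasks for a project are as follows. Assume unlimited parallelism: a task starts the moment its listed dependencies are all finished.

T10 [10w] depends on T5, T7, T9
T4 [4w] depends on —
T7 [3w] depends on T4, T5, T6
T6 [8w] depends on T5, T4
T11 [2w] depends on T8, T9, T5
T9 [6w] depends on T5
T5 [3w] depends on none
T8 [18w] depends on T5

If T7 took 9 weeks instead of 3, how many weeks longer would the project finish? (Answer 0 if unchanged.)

6

Critical path before the change: T4→T6→T7→T10 = 4+8+3+10 = 25 giving 25 weeks.
T7 is on the critical path; changing it to 9 makes that path 31 weeks.
That remains the longest chain; total 31 weeks.
Change in finish: 31 − 25 = +6 weeks.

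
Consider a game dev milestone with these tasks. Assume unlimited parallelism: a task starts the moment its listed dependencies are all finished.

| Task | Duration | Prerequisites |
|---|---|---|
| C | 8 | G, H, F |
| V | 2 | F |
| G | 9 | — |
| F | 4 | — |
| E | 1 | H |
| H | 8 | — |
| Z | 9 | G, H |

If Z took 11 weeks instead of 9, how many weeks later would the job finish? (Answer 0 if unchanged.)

2

As given, the longest chain is G→Z = 9+9 = 18, so the finish is 18 weeks.
Since Z is critical, the +2 change carries straight to that chain (now 20 weeks).
The critical path is still G→Z; finish is now 20 weeks.
Change in finish: 20 − 18 = +2 weeks.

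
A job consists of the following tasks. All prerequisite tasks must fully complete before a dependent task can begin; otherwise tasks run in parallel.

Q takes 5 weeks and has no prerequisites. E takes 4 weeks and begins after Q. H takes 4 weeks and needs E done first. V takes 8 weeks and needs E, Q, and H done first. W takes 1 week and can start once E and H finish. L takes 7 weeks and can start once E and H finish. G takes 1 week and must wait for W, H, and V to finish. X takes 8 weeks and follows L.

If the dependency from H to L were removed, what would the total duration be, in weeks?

24

Original critical path: Q→E→H→L→X = 5+4+4+7+8 = 28 ⇒ 28 weeks.
Without H→L, L's earliest start moves from 13 to 9.
New critical path: Q→E→L→X = 5+4+7+8 = 24 ⇒ 24 weeks.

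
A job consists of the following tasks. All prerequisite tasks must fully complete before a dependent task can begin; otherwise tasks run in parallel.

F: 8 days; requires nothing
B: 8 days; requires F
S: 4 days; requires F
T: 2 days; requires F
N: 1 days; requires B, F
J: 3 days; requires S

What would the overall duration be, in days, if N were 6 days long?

Critical path before the change: F→B→N = 8+8+1 = 17 giving 17 days.
N lies on that path, so at 6 days the path becomes 22 days.
That remains the longest chain; total 22 days.

22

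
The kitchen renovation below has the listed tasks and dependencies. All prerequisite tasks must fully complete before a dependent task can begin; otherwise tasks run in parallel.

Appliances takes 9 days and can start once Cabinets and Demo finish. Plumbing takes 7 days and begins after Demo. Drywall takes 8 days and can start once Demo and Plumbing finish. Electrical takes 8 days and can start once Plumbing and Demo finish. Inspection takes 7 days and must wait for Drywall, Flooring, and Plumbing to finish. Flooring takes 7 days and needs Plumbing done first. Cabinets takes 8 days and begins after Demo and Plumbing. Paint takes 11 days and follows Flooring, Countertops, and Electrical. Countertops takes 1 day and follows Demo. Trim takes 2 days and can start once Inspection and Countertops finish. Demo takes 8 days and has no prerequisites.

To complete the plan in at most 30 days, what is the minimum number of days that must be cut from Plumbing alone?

4

Current finish: 34 days; target: 30.
Plumbing is on every critical path, so each day cut from Plumbing cuts the finish by one (this holds down to a finish of 28).
Need 34 − 30 = 4 days off Plumbing → Plumbing becomes 3 days, finish becomes 30.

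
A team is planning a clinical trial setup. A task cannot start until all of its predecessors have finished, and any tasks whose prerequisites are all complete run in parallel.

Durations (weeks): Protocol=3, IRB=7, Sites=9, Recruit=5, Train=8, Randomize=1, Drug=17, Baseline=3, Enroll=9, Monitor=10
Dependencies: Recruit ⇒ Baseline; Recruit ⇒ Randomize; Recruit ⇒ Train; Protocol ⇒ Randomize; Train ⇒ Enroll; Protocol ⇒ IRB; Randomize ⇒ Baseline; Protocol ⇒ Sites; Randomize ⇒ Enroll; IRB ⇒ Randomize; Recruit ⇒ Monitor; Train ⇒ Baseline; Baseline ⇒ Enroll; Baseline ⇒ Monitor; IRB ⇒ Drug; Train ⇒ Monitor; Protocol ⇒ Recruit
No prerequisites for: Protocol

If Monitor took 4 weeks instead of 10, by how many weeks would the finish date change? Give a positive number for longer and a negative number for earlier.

As given, the longest chain is Protocol→Recruit→Train→Baseline→Monitor = 3+5+8+3+10 = 29, so the finish is 29 weeks.
Monitor lies on that path, so at 4 weeks the path becomes 23 weeks.
The binding chain switches to Protocol→Recruit→Train→Baseline→Enroll = 3+5+8+3+9 = 28; finish 28 weeks.
Change in finish: 28 − 29 = -1 weeks.

-1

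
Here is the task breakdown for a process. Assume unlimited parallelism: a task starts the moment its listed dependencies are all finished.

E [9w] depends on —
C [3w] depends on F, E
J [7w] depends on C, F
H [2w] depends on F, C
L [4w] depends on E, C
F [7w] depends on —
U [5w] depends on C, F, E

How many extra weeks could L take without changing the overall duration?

3

E→C→J = 9+3+7 = 19 sets the makespan at 19 weeks.
The longest chain containing L totals 16 weeks.
So L can slip 19 − 16 = 3 weeks.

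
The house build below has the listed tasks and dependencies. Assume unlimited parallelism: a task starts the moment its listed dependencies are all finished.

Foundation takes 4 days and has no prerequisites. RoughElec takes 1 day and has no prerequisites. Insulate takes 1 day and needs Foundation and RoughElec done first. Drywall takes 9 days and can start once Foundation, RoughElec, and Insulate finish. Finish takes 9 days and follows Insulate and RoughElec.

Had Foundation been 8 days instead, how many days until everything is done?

Actual critical path: Foundation→Insulate→Drywall = 4+1+9 = 14 ⇒ 14 days.
Foundation is on the critical path; changing it to 8 makes that path 18 days.
That remains the longest chain; total 18 days.

18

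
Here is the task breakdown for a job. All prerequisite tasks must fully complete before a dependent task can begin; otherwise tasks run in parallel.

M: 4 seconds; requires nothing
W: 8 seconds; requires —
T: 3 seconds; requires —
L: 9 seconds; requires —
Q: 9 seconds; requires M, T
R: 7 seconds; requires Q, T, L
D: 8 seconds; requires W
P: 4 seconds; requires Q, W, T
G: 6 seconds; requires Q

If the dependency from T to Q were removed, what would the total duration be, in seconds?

20

Before: longest chain M→Q→R = 4+9+7 = 20, finish 20.
Dropping T→Q doesn't change Q's earliest start (4); another predecessor still binds.
New critical path: M→Q→R = 4+9+7 = 20 ⇒ 20 seconds.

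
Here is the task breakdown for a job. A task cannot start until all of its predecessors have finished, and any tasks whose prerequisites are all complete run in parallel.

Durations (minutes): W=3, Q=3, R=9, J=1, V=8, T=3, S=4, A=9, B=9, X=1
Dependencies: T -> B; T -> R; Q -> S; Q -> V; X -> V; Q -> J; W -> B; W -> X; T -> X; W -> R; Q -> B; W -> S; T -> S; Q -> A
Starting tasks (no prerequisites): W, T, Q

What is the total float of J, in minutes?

8

Critical path: W→R = 3+9 = 12, so the finish is 12 minutes.
Longest path through J: 4 minutes (earliest finish 4, latest finish 12).
Float = 12 − 4 = 8.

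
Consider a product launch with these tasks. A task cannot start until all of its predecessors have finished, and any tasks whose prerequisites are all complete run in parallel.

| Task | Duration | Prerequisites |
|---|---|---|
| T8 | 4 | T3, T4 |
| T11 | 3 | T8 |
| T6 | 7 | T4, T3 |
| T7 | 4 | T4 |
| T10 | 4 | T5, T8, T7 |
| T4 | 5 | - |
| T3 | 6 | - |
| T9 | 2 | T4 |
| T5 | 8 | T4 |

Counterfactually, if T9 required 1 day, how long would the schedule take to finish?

As given, the longest chain is T4→T5→T10 = 5+8+4 = 17, so the finish is 17 days.
T9 has 10 days of float (longest path through it is 7).
That remains the longest chain; total 17 days.

17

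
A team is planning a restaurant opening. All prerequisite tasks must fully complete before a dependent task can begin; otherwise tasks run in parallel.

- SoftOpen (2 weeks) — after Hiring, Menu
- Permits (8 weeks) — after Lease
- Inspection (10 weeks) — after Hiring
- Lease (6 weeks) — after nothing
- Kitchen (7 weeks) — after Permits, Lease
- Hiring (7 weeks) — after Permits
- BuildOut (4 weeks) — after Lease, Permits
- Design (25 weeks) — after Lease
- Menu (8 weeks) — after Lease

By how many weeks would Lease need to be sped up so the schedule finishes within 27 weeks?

4

Current finish: 31 weeks; target: 27.
Lease is on every critical path, so each week cut from Lease cuts the finish by one (this holds down to a finish of 26).
Need 31 − 27 = 4 weeks off Lease → Lease becomes 2 weeks, finish becomes 27.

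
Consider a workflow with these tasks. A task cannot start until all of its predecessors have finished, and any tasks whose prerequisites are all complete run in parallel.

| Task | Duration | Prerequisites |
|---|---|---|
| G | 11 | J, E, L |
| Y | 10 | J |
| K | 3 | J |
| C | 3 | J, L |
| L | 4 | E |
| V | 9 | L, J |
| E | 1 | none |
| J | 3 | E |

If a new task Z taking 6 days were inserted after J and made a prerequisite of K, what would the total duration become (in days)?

16

Originally the project takes 16 days.
With Z inserted, K now waits for max(J, Z).
New critical path: E→L→G = 1+4+11 = 16 ⇒ 16 days.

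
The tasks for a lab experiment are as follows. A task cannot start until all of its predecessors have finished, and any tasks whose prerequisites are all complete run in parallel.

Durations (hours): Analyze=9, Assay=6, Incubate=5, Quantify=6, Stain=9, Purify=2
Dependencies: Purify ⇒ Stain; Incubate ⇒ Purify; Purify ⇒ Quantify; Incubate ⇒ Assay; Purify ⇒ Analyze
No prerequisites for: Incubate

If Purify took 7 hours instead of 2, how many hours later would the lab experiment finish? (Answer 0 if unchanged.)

As given, the longest chain is Incubate→Purify→Analyze = 5+2+9 = 16, so the finish is 16 hours.
Since Purify is critical, the +5 change carries straight to that chain (now 21 hours).
The critical path is still Incubate→Purify→Analyze; finish is now 21 hours.
Change in finish: 21 − 16 = +5 hours.

5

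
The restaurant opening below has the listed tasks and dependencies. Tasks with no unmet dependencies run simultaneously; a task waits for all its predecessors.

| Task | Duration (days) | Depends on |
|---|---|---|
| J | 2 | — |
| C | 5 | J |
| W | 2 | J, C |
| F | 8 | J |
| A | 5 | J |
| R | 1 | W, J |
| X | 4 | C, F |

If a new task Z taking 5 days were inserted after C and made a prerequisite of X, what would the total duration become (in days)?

16

Originally the restaurant opening takes 14 days.
With Z inserted, X now waits for max(C, F, Z).
New critical path: J→C→Z→X = 2+5+5+4 = 16 ⇒ 16 days.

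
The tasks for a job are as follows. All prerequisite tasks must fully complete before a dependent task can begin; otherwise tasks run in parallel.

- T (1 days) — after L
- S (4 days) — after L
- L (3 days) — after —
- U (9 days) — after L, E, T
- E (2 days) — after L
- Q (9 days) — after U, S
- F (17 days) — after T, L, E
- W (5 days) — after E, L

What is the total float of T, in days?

The longest chain is L→E→U→Q = 3+2+9+9 = 23; overall finish 23 days.
The longest chain containing T totals 22 days.
Float = 23 − 22 = 1.

1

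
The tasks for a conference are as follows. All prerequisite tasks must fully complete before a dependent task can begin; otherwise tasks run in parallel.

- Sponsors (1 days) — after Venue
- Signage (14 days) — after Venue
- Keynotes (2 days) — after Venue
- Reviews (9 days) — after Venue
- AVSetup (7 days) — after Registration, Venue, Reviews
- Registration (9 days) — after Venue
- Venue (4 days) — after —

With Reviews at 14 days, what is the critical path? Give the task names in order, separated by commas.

Venue, Reviews, AVSetup

Actual critical path: Venue→Reviews→AVSetup = 4+9+7 = 20 ⇒ 20 days.
Reviews is on the critical path; changing it to 14 makes that path 25 days.
The critical path is still Venue→Reviews→AVSetup; finish is now 25 days.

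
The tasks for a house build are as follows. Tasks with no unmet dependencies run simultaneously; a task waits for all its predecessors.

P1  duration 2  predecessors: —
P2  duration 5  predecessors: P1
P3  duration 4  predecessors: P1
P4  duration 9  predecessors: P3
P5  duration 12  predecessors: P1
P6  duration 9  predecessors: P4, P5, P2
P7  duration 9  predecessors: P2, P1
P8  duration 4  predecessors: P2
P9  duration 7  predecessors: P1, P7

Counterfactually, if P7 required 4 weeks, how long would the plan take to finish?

24

As given, the longest chain is P1→P3→P4→P6 = 2+4+9+9 = 24, so the finish is 24 weeks.
P7 has 1 week of float (longest path through it is 23).
No other chain overtakes it, so the finish is 24 weeks.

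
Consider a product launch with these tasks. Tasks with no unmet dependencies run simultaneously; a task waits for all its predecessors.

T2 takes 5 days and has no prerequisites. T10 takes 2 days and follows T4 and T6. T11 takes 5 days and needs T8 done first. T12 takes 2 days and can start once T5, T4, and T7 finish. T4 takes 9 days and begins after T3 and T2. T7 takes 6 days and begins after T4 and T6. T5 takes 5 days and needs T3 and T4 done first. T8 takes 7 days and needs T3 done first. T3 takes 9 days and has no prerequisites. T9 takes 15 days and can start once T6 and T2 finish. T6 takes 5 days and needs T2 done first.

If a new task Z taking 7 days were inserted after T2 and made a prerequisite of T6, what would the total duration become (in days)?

Originally the schedule takes 26 days.
With Z inserted, T6 now waits for max(T2, Z).
New critical path: T2→Z→T6→T9 = 5+7+5+15 = 32 ⇒ 32 days.

32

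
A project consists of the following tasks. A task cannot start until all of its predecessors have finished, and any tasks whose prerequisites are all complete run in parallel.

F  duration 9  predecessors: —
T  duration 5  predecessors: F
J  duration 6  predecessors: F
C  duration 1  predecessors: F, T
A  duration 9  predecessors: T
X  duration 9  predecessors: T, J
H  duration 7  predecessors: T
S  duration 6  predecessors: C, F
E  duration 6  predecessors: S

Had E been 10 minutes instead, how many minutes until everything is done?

Critical path before the change: F→T→C→S→E = 9+5+1+6+6 = 27 giving 27 minutes.
Since E is critical, the +4 change carries straight to that chain (now 31 minutes).
The critical path is still F→T→C→S→E; finish is now 31 minutes.

31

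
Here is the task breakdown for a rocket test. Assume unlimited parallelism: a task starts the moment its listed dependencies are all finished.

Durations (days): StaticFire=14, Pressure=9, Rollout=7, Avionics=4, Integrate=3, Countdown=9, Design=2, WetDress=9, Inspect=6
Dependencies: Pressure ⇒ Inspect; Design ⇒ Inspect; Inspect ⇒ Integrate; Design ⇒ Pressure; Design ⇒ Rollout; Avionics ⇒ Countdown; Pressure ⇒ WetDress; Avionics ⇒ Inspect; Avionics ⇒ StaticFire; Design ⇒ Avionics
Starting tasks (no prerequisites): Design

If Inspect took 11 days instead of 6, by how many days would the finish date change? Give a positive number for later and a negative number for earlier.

Actual critical path: Design→Pressure→Inspect→Integrate = 2+9+6+3 = 20 ⇒ 20 days.
Inspect lies on that path, so at 11 days the path becomes 25 days.
The critical path is still Design→Pressure→Inspect→Integrate; finish is now 25 days.
Change in finish: 25 − 20 = +5 days.

5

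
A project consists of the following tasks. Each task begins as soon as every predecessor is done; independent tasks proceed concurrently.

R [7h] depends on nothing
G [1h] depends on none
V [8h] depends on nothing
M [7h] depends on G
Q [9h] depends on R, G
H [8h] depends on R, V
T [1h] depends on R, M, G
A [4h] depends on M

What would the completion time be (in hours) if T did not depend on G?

16

Before: longest chain R→Q = 7+9 = 16, finish 16.
Dropping G→T doesn't change T's earliest start (8); another predecessor still binds.
New critical path: R→Q = 7+9 = 16 ⇒ 16 hours.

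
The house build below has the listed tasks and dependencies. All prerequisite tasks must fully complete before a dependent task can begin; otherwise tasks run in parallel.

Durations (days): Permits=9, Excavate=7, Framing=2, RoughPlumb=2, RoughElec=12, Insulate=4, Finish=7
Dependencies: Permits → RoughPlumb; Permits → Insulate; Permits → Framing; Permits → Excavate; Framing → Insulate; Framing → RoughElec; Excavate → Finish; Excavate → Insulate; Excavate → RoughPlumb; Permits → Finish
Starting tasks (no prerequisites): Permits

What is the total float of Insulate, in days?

3

Critical path: Permits→Excavate→Finish = 9+7+7 = 23, so the finish is 23 days.
The longest chain containing Insulate totals 20 days.
So Insulate can slip 23 − 20 = 3 days.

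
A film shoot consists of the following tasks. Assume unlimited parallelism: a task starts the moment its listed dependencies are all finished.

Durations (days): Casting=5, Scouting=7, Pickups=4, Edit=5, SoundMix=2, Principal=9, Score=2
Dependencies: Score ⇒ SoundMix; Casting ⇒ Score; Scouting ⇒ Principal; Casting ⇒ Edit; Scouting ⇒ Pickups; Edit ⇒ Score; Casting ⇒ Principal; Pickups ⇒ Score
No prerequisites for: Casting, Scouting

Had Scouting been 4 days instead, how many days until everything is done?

14

As given, the longest chain is Scouting→Principal = 7+9 = 16, so the finish is 16 days.
Scouting is on the critical path; changing it to 4 makes that path 13 days.
New critical path: Casting→Principal = 5+9 = 14 ⇒ 14 days.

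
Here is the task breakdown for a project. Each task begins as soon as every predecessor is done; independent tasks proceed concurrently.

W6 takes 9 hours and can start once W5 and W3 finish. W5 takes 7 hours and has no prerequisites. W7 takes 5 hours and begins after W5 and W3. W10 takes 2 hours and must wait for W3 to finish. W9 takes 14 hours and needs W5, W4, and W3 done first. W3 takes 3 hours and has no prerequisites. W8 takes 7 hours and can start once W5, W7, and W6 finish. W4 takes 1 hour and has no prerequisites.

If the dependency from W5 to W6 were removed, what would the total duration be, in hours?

Original critical path: W5→W6→W8 = 7+9+7 = 23 ⇒ 23 hours.
Without W5→W6, W6's earliest start moves from 7 to 3.
After: W5→W9 = 7+14 = 21 → 21 hours.

21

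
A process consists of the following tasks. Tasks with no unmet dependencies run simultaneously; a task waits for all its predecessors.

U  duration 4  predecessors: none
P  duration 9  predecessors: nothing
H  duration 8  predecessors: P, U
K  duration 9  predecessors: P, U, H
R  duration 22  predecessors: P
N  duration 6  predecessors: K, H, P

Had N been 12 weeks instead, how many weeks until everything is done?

Baseline: P→H→K→N = 9+8+9+6 = 32 → 32 weeks.
N lies on that path, so at 12 weeks the path becomes 38 weeks.
That remains the longest chain; total 38 weeks.

38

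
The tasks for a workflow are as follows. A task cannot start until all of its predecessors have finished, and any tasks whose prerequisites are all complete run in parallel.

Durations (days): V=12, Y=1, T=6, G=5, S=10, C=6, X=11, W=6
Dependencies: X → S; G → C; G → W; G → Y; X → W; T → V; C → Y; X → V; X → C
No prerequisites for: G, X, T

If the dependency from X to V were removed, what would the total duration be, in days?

Original critical path: X→V = 11+12 = 23 ⇒ 23 days.
Without X→V, V's earliest start moves from 11 to 6.
New critical path: X→S = 11+10 = 21 ⇒ 21 days.

21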